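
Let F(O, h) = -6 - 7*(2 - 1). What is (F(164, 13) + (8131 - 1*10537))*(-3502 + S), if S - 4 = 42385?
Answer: -94067653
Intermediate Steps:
S = 42389 (S = 4 + 42385 = 42389)
F(O, h) = -13 (F(O, h) = -6 - 7*1 = -6 - 7 = -13)
(F(164, 13) + (8131 - 1*10537))*(-3502 + S) = (-13 + (8131 - 1*10537))*(-3502 + 42389) = (-13 + (8131 - 10537))*38887 = (-13 - 2406)*38887 = -2419*38887 = -94067653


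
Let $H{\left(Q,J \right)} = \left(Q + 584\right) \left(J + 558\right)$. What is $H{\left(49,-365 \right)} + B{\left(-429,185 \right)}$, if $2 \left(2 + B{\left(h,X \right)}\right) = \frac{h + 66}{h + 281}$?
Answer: $\frac{36161795}{296} \approx 1.2217 \cdot 10^{5}$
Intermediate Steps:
$H{\left(Q,J \right)} = \left(558 + J\right) \left(584 + Q\right)$ ($H{\left(Q,J \right)} = \left(584 + Q\right) \left(558 + J\right) = \left(558 + J\right) \left(584 + Q\right)$)
$B{\left(h,X \right)} = -2 + \frac{66 + h}{2 \left(281 + h\right)}$ ($B{\left(h,X \right)} = -2 + \frac{\left(h + 66\right) \frac{1}{h + 281}}{2} = -2 + \frac{\left(66 + h\right) \frac{1}{281 + h}}{2} = -2 + \frac{\frac{1}{281 + h} \left(66 + h\right)}{2} = -2 + \frac{66 + h}{2 \left(281 + h\right)}$)
$H{\left(49,-365 \right)} + B{\left(-429,185 \right)} = \left(325872 + 558 \cdot 49 + 584 \left(-365\right) - 17885\right) + \frac{-1058 - -1287}{2 \left(281 - 429\right)} = \left(325872 + 27342 - 213160 - 17885\right) + \frac{-1058 + 1287}{2 \left(-148\right)} = 122169 + \frac{1}{2} \left(- \frac{1}{148}\right) 229 = 122169 - \frac{229}{296} = \frac{36161795}{296}$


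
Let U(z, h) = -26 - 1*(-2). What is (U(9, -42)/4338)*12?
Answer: -16/241 ≈ -0.066390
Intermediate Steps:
U(z, h) = -24 (U(z, h) = -26 + 2 = -24)
(U(9, -42)/4338)*12 = -24/4338*12 = -24*1/4338*12 = -4/723*12 = -16/241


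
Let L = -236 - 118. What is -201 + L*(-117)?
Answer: 41217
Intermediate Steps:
L = -354
-201 + L*(-117) = -201 - 354*(-117) = -201 + 41418 = 41217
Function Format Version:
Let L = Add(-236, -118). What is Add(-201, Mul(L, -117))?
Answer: 41217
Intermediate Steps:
L = -354
Add(-201, Mul(L, -117)) = Add(-201, Mul(-354, -117)) = Add(-201, 41418) = 41217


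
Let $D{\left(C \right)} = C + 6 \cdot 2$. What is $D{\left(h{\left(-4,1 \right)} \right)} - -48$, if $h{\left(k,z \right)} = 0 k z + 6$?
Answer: $66$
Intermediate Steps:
$h{\left(k,z \right)} = 6$ ($h{\left(k,z \right)} = 0 z + 6 = 0 + 6 = 6$)
$D{\left(C \right)} = 12 + C$ ($D{\left(C \right)} = C + 12 = 12 + C$)
$D{\left(h{\left(-4,1 \right)} \right)} - -48 = \left(12 + 6\right) - -48 = 18 + 48 = 66$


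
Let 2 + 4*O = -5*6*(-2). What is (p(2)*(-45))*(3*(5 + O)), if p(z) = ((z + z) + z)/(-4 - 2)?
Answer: 5265/2 ≈ 2632.5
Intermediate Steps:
O = 29/2 (O = -½ + (-5*6*(-2))/4 = -½ + (-30*(-2))/4 = -½ + (¼)*60 = -½ + 15 = 29/2 ≈ 14.500)
p(z) = -z/2 (p(z) = (2*z + z)/(-6) = (3*z)*(-⅙) = -z/2)
(p(2)*(-45))*(3*(5 + O)) = (-½*2*(-45))*(3*(5 + 29/2)) = (-1*(-45))*(3*(39/2)) = 45*(117/2) = 5265/2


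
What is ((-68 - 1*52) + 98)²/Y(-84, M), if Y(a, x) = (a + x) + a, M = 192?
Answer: 121/6 ≈ 20.167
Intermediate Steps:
Y(a, x) = x + 2*a
((-68 - 1*52) + 98)²/Y(-84, M) = ((-68 - 1*52) + 98)²/(192 + 2*(-84)) = ((-68 - 52) + 98)²/(192 - 168) = (-120 + 98)²/24 = (-22)²*(1/24) = 484*(1/24) = 121/6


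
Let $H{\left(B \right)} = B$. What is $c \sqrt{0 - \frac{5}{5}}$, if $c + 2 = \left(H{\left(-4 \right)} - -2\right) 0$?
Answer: $- 2 i \approx - 2.0 i$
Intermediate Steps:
$c = -2$ ($c = -2 + \left(-4 - -2\right) 0 = -2 + \left(-4 + \left(-1 + 3\right)\right) 0 = -2 + \left(-4 + 2\right) 0 = -2 - 0 = -2 + 0 = -2$)
$c \sqrt{0 - \frac{5}{5}} = - 2 \sqrt{0 - \frac{5}{5}} = - 2 \sqrt{0 - 1} = - 2 \sqrt{-1} = - 2 i$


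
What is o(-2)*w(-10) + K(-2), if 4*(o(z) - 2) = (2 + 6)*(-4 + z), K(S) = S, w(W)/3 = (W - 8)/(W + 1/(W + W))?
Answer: -3734/67 ≈ -55.731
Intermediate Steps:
w(W) = 3*(-8 + W)/(W + 1/(2*W)) (w(W) = 3*((W - 8)/(W + 1/(W + W))) = 3*((-8 + W)/(W + 1/(2*W))) = 3*(-8 + W)/(W + 1/(2*W)))
o(z) = -6 + 2*z (o(z) = 2 + ((2 + 6)*(-4 + z))/4 = 2 + (8*(-4 + z))/4 = 2 + (-32 + 8*z)/4 = 2 + (-8 + 2*z) = -6 + 2*z)
o(-2)*w(-10) + K(-2) = (-6 + 2*(-2))*(6*(-10)*(-8 - 10)/(1 + 2*(-10)²)) - 2 = (-6 - 4)*(6*(-10)*(-18)/(1 + 2*100)) - 2 = -60*(-10)*(-18)/(1 + 200) - 2 = -60*(-10)*(-18)/201 - 2 = -10*360/67 - 2 = -3600/67 - 2 = -3734/67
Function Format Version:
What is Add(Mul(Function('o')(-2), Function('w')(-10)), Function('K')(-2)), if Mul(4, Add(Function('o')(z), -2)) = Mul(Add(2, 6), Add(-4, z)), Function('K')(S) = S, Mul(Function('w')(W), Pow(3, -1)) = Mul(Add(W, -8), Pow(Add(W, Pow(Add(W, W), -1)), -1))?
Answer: Rational(-3734, 67) ≈ -55.731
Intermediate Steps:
Function('w')(W) = Mul(3, Pow(Add(W, Mul(Rational(1, 2), Pow(W, -1))), -1), Add(-8, W)) (Function('w')(W) = Mul(3, Mul(Add(W, -8), Pow(Add(W, Pow(Add(W, W), -1)), -1))) = Mul(3, Mul(Add(-8, W), Pow(Add(W, Pow(Mul(2, W), -1)), -1))) = Mul(3, Mul(Add(-8, W), Pow(Add(W, Mul(Rational(1, 2), Pow(W, -1))), -1))) = Mul(3, Mul(Pow(Add(W, Mul(Rational(1, 2), Pow(W, -1))), -1), Add(-8, W))) = Mul(3, Pow(Add(W, Mul(Rational(1, 2), Pow(W, -1))), -1), Add(-8, W)))
Function('o')(z) = Add(-6, Mul(2, z)) (Function('o')(z) = Add(2, Mul(Rational(1, 4), Mul(Add(2, 6), Add(-4, z)))) = Add(2, Mul(Rational(1, 4), Mul(8, Add(-4, z)))) = Add(2, Mul(Rational(1, 4), Add(-32, Mul(8, z)))) = Add(2, Add(-8, Mul(2, z))) = Add(-6, Mul(2, z)))
Add(Mul(Function('o')(-2), Function('w')(-10)), Function('K')(-2)) = Add(Mul(Add(-6, Mul(2, -2)), Mul(6, -10, Pow(Add(1, Mul(2, Pow(-10, 2))), -1), Add(-8, -10))), -2) = Add(Mul(Add(-6, -4), Mul(6, -10, Pow(Add(1, Mul(2, 100)), -1), -18)), -2) = Add(Mul(-10, Mul(6, -10, Pow(Add(1, 200), -1), -18)), -2) = Add(Mul(-10, Mul(6, -10, Pow(201, -1), -18)), -2) = Add(Mul(-10, Mul(6, -10, Rational(1, 201), -18)), -2) = Add(Mul(-10, Rational(360, 67)), -2) = Add(Rational(-3600, 67), -2) = Rational(-3734, 67)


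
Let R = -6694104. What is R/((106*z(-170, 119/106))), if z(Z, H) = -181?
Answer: 18492/53 ≈ 348.91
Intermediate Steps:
R/((106*z(-170, 119/106))) = -6694104/(106*(-181)) = -6694104/(-19186) = -6694104*(-1/19186) = 18492/53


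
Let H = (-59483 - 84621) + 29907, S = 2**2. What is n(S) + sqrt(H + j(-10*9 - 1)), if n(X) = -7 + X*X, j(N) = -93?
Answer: 9 + I*sqrt(114290) ≈ 9.0 + 338.07*I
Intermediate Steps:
S = 4
H = -114197 (H = -144104 + 29907 = -114197)
n(X) = -7 + X**2
n(S) + sqrt(H + j(-10*9 - 1)) = (-7 + 4**2) + sqrt(-114197 - 93) = (-7 + 16) + sqrt(-114290) = 9 + I*sqrt(114290)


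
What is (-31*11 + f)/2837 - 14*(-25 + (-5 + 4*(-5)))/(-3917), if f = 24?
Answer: -3227589/11112529 ≈ -0.29045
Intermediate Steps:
(-31*11 + f)/2837 - 14*(-25 + (-5 + 4*(-5)))/(-3917) = (-31*11 + 24)/2837 - 14*(-25 + (-5 + 4*(-5)))/(-3917) = (-341 + 24)*(1/2837) - 14*(-25 + (-5 - 20))*(-1/3917) = -317*1/2837 - 14*(-25 - 25)*(-1/3917) = -317/2837 - 14*(-50)*(-1/3917) = -317/2837 + 700*(-1/3917) = -317/2837 - 700/3917 = -3227589/11112529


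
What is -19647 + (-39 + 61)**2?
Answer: -19163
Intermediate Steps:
-19647 + (-39 + 61)**2 = -19647 + 22**2 = -19647 + 484 = -19163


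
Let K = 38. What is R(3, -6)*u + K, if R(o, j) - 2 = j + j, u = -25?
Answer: 288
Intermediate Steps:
R(o, j) = 2 + 2*j (R(o, j) = 2 + (j + j) = 2 + 2*j)
R(3, -6)*u + K = (2 + 2*(-6))*(-25) + 38 = (2 - 12)*(-25) + 38 = -10*(-25) + 38 = 250 + 38 = 288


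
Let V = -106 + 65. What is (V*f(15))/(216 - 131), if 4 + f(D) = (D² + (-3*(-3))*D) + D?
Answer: -15211/85 ≈ -178.95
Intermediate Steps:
V = -41
f(D) = -4 + D² + 10*D (f(D) = -4 + ((D² + (-3*(-3))*D) + D) = -4 + ((D² + 9*D) + D) = -4 + (D² + 10*D) = -4 + D² + 10*D)
(V*f(15))/(216 - 131) = (-41*(-4 + 15² + 10*15))/(216 - 131) = -41*(-4 + 225 + 150)/85 = -41*371*(1/85) = -15211*1/85 = -15211/85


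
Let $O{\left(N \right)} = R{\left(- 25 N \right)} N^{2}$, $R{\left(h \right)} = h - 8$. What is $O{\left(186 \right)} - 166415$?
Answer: $-161314583$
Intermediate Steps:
$R{\left(h \right)} = -8 + h$ ($R{\left(h \right)} = h - 8 = -8 + h$)
$O{\left(N \right)} = N^{2} \left(-8 - 25 N\right)$ ($O{\left(N \right)} = \left(-8 - 25 N\right) N^{2} = N^{2} \left(-8 - 25 N\right)$)
$O{\left(186 \right)} - 166415 = 186^{2} \left(-8 - 4650\right) - 166415 = 34596 \left(-8 - 4650\right) - 166415 = 34596 \left(-4658\right) - 166415 = -161148168 - 166415 = -161314583$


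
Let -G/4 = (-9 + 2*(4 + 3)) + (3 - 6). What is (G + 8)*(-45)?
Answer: 0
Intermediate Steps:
G = -8 (G = -4*((-9 + 2*(4 + 3)) + (3 - 6)) = -4*((-9 + 2*7) - 3) = -4*((-9 + 14) - 3) = -4*(5 - 3) = -4*2 = -8)
(G + 8)*(-45) = (-8 + 8)*(-45) = 0*(-45) = 0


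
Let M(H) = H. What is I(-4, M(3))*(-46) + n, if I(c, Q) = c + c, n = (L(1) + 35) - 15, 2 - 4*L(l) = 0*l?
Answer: 777/2 ≈ 388.50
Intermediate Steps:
L(l) = ½ (L(l) = ½ - 0*l = ½ - ¼*0 = ½ + 0 = ½)
n = 41/2 (n = (½ + 35) - 15 = 71/2 - 15 = 41/2 ≈ 20.500)
I(c, Q) = 2*c
I(-4, M(3))*(-46) + n = (2*(-4))*(-46) + 41/2 = -8*(-46) + 41/2 = 368 + 41/2 = 777/2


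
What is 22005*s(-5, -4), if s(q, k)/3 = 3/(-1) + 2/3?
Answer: -154035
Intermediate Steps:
s(q, k) = -7 (s(q, k) = 3*(3/(-1) + 2/3) = 3*(3*(-1) + 2*(1/3)) = 3*(-3 + 2/3) = 3*(-7/3) = -7)
22005*s(-5, -4) = 22005*(-7) = -154035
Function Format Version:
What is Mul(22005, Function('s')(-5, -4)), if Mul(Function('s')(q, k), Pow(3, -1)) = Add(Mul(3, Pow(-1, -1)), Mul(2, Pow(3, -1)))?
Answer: -154035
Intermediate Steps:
Function('s')(q, k) = -7 (Function('s')(q, k) = Mul(3, Add(Mul(3, Pow(-1, -1)), Mul(2, Pow(3, -1)))) = Mul(3, Add(Mul(3, -1), Mul(2, Rational(1, 3)))) = Mul(3, Add(-3, Rational(2, 3))) = Mul(3, Rational(-7, 3)) = -7)
Mul(22005, Function('s')(-5, -4)) = Mul(22005, -7) = -154035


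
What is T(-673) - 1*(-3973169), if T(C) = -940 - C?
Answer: 3972902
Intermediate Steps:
T(-673) - 1*(-3973169) = (-940 - 1*(-673)) - 1*(-3973169) = (-940 + 673) + 3973169 = -267 + 3973169 = 3972902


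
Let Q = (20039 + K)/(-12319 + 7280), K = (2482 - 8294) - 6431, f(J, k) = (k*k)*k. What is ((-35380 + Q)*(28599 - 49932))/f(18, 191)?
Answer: 3803409712128/35111101969 ≈ 108.32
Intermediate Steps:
f(J, k) = k³ (f(J, k) = k²*k = k³)
K = -12243 (K = -5812 - 6431 = -12243)
Q = -7796/5039 (Q = (20039 - 12243)/(-12319 + 7280) = 7796/(-5039) = 7796*(-1/5039) = -7796/5039 ≈ -1.5471)
((-35380 + Q)*(28599 - 49932))/f(18, 191) = ((-35380 - 7796/5039)*(28599 - 49932))/(191³) = -178287616/5039*(-21333)/6967871 = (3803409712128/5039)*(1/6967871) = 3803409712128/35111101969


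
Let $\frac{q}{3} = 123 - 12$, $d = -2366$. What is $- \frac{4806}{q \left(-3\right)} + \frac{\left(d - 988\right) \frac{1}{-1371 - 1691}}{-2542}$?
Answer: $\frac{692678707}{143996674} \approx 4.8104$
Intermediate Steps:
$q = 333$ ($q = 3 \left(123 - 12\right) = 3 \cdot 111 = 333$)
$- \frac{4806}{q \left(-3\right)} + \frac{\left(d - 988\right) \frac{1}{-1371 - 1691}}{-2542} = - \frac{4806}{333 \left(-3\right)} + \frac{\left(-2366 - 988\right) \frac{1}{-1371 - 1691}}{-2542} = - \frac{4806}{-999} + - \frac{3354}{-3062} \left(- \frac{1}{2542}\right) = \left(-4806\right) \left(- \frac{1}{999}\right) + \left(-3354\right) \left(- \frac{1}{3062}\right) \left(- \frac{1}{2542}\right) = \frac{178}{37} + \frac{1677}{1531} \left(- \frac{1}{2542}\right) = \frac{178}{37} - \frac{1677}{3891802} = \frac{692678707}{143996674}$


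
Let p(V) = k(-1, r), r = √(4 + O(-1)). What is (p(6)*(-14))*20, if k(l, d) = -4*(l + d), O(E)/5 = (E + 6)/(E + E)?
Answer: -1120 + 560*I*√34 ≈ -1120.0 + 3265.3*I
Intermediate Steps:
O(E) = 5*(6 + E)/(2*E) (O(E) = 5*((E + 6)/(E + E)) = 5*((6 + E)/((2*E))) = 5*((6 + E)*(1/(2*E))) = 5*((6 + E)/(2*E)) = 5*(6 + E)/(2*E))
r = I*√34/2 (r = √(4 + (5/2 + 15/(-1))) = √(4 + (5/2 + 15*(-1))) = √(4 + (5/2 - 15)) = √(4 - 25/2) = √(-17/2) = I*√34/2 ≈ 2.9155*I)
k(l, d) = -4*d - 4*l (k(l, d) = -4*(d + l) = -4*d - 4*l)
p(V) = 4 - 2*I*√34 (p(V) = -2*I*√34 - 4*(-1) = -2*I*√34 + 4 = 4 - 2*I*√34)
(p(6)*(-14))*20 = ((4 - 2*I*√34)*(-14))*20 = (-56 + 28*I*√34)*20 = -1120 + 560*I*√34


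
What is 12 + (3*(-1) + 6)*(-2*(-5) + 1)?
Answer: 45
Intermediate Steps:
12 + (3*(-1) + 6)*(-2*(-5) + 1) = 12 + (-3 + 6)*(10 + 1) = 12 + 3*11 = 12 + 33 = 45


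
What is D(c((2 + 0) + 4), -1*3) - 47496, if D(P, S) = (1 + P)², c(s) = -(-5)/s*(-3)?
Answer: -189975/4 ≈ -47494.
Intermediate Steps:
c(s) = -15/s (c(s) = (5/s)*(-3) = -15/s)
D(c((2 + 0) + 4), -1*3) - 47496 = (1 - 15/((2 + 0) + 4))² - 47496 = (1 - 15/(2 + 4))² - 47496 = (1 - 15/6)² - 47496 = (1 - 15*⅙)² - 47496 = (1 - 5/2)² - 47496 = (-3/2)² - 47496 = 9/4 - 47496 = -189975/4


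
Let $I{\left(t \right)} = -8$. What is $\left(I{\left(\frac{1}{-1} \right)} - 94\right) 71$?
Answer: $-7242$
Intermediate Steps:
$\left(I{\left(\frac{1}{-1} \right)} - 94\right) 71 = \left(-8 - 94\right) 71 = \left(-102\right) 71 = -7242$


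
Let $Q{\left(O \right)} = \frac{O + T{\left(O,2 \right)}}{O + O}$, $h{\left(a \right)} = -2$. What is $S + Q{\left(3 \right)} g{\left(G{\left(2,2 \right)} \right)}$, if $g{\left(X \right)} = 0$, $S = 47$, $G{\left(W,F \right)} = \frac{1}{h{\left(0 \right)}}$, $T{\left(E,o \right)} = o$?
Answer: $47$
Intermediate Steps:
$G{\left(W,F \right)} = - \frac{1}{2}$ ($G{\left(W,F \right)} = \frac{1}{-2} = - \frac{1}{2}$)
$Q{\left(O \right)} = \frac{2 + O}{2 O}$ ($Q{\left(O \right)} = \frac{O + 2}{O + O} = \frac{2 + O}{2 O}$)
$S + Q{\left(3 \right)} g{\left(G{\left(2,2 \right)} \right)} = 47 + \frac{2 + 3}{2 \cdot 3} \cdot 0 = 47 + \frac{1}{2} \cdot \frac{1}{3} \cdot 5 \cdot 0 = 47 + \frac{5}{6} \cdot 0 = 47 + 0 = 47$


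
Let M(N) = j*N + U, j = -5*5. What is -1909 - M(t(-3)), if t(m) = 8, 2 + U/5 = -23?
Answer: -1584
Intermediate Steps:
U = -125 (U = -10 + 5*(-23) = -10 - 115 = -125)
j = -25
M(N) = -125 - 25*N (M(N) = -25*N - 125 = -125 - 25*N)
-1909 - M(t(-3)) = -1909 - (-125 - 25*8) = -1909 - (-125 - 200) = -1909 - 1*(-325) = -1909 + 325 = -1584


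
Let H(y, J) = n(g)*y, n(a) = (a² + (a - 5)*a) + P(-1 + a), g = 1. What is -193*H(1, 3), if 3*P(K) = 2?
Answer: 1351/3 ≈ 450.33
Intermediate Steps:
P(K) = ⅔ (P(K) = (⅓)*2 = ⅔)
n(a) = ⅔ + a² + a*(-5 + a) (n(a) = (a² + (a - 5)*a) + ⅔ = (a² + (-5 + a)*a) + ⅔ = (a² + a*(-5 + a)) + ⅔ = ⅔ + a² + a*(-5 + a))
H(y, J) = -7*y/3 (H(y, J) = (⅔ - 5*1 + 2*1²)*y = (⅔ - 5 + 2*1)*y = (⅔ - 5 + 2)*y = -7*y/3)
-193*H(1, 3) = -(-1351)/3 = -193*(-7/3) = 1351/3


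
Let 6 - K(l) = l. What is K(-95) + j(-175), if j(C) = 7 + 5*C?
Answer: -767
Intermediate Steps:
K(l) = 6 - l
K(-95) + j(-175) = (6 - 1*(-95)) + (7 + 5*(-175)) = (6 + 95) + (7 - 875) = 101 - 868 = -767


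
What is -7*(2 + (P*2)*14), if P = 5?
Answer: -994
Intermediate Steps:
-7*(2 + (P*2)*14) = -7*(2 + (5*2)*14) = -7*(2 + 10*14) = -7*(2 + 140) = -7*142 = -994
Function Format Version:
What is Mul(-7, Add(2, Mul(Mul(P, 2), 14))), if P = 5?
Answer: -994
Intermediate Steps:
Mul(-7, Add(2, Mul(Mul(P, 2), 14))) = Mul(-7, Add(2, Mul(Mul(5, 2), 14))) = Mul(-7, Add(2, Mul(10, 14))) = Mul(-7, Add(2, 140)) = Mul(-7, 142) = -994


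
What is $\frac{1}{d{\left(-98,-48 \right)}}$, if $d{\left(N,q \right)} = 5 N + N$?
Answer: $- \frac{1}{588} \approx -0.0017007$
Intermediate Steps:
$d{\left(N,q \right)} = 6 N$
$\frac{1}{d{\left(-98,-48 \right)}} = \frac{1}{6 \left(-98\right)} = \frac{1}{-588} = - \frac{1}{588}$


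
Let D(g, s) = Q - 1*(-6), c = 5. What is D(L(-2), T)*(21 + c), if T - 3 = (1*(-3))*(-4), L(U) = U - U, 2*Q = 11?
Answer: 299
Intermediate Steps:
Q = 11/2 (Q = (1/2)*11 = 11/2 ≈ 5.5000)
L(U) = 0
T = 15 (T = 3 + (1*(-3))*(-4) = 3 - 3*(-4) = 3 + 12 = 15)
D(g, s) = 23/2 (D(g, s) = 11/2 - 1*(-6) = 11/2 + 6 = 23/2)
D(L(-2), T)*(21 + c) = 23*(21 + 5)/2 = (23/2)*26 = 299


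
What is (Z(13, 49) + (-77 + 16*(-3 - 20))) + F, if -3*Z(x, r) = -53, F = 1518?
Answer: 3272/3 ≈ 1090.7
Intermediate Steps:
Z(x, r) = 53/3 (Z(x, r) = -⅓*(-53) = 53/3)
(Z(13, 49) + (-77 + 16*(-3 - 20))) + F = (53/3 + (-77 + 16*(-3 - 20))) + 1518 = (53/3 + (-77 + 16*(-23))) + 1518 = (53/3 + (-77 - 368)) + 1518 = (53/3 - 445) + 1518 = -1282/3 + 1518 = 3272/3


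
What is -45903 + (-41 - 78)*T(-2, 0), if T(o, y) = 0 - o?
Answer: -46141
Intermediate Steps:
T(o, y) = -o
-45903 + (-41 - 78)*T(-2, 0) = -45903 + (-41 - 78)*(-1*(-2)) = -45903 - 119*2 = -45903 - 238 = -46141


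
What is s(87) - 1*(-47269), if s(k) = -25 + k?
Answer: 47331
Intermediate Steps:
s(87) - 1*(-47269) = (-25 + 87) - 1*(-47269) = 62 + 47269 = 47331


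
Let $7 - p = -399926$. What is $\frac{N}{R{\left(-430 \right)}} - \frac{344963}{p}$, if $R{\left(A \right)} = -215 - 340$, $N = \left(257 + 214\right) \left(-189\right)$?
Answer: $\frac{319010642}{1999665} \approx 159.53$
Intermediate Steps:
$N = -89019$ ($N = 471 \left(-189\right) = -89019$)
$p = 399933$ ($p = 7 - -399926 = 7 + 399926 = 399933$)
$R{\left(A \right)} = -555$
$\frac{N}{R{\left(-430 \right)}} - \frac{344963}{p} = - \frac{89019}{-555} - \frac{344963}{399933} = \left(-89019\right) \left(- \frac{1}{555}\right) - \frac{344963}{399933} = \frac{29673}{185} - \frac{344963}{399933} = \frac{319010642}{1999665}$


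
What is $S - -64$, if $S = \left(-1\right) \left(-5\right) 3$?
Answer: $79$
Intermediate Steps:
$S = 15$ ($S = 5 \cdot 3 = 15$)
$S - -64 = 15 - -64 = 15 + 64 = 79$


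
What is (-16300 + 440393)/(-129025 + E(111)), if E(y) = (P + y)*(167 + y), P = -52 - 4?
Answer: -424093/113735 ≈ -3.7288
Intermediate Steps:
P = -56
E(y) = (-56 + y)*(167 + y)
(-16300 + 440393)/(-129025 + E(111)) = (-16300 + 440393)/(-129025 + (-9352 + 111² + 111*111)) = 424093/(-129025 + (-9352 + 12321 + 12321)) = 424093/(-129025 + 15290) = 424093/(-113735) = 424093*(-1/113735) = -424093/113735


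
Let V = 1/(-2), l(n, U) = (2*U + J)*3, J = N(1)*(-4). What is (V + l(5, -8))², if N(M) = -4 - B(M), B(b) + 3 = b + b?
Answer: 625/4 ≈ 156.25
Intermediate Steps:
B(b) = -3 + 2*b (B(b) = -3 + (b + b) = -3 + 2*b)
N(M) = -1 - 2*M (N(M) = -4 - (-3 + 2*M) = -4 + (3 - 2*M) = -1 - 2*M)
J = 12 (J = (-1 - 2*1)*(-4) = (-1 - 2)*(-4) = -3*(-4) = 12)
l(n, U) = 36 + 6*U (l(n, U) = (2*U + 12)*3 = (12 + 2*U)*3 = 36 + 6*U)
V = -½ ≈ -0.50000
(V + l(5, -8))² = (-½ + (36 + 6*(-8)))² = (-½ + (36 - 48))² = (-½ - 12)² = (-25/2)² = 625/4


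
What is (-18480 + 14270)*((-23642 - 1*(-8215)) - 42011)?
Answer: 241813980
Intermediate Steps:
(-18480 + 14270)*((-23642 - 1*(-8215)) - 42011) = -4210*((-23642 + 8215) - 42011) = -4210*(-15427 - 42011) = -4210*(-57438) = 241813980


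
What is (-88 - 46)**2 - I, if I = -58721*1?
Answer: 76677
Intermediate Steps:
I = -58721
(-88 - 46)**2 - I = (-88 - 46)**2 - 1*(-58721) = (-134)**2 + 58721 = 17956 + 58721 = 76677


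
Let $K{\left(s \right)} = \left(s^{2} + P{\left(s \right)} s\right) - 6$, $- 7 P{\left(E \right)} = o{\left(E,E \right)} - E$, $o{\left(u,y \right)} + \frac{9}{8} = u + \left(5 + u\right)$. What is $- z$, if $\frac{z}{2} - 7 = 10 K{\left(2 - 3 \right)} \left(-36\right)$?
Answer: $- \frac{23228}{7} \approx -3318.3$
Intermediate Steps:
$o{\left(u,y \right)} = \frac{31}{8} + 2 u$ ($o{\left(u,y \right)} = - \frac{9}{8} + \left(u + \left(5 + u\right)\right) = - \frac{9}{8} + \left(5 + 2 u\right) = \frac{31}{8} + 2 u$)
$P{\left(E \right)} = - \frac{31}{56} - \frac{E}{7}$ ($P{\left(E \right)} = - \frac{\left(\frac{31}{8} + 2 E\right) - E}{7} = - \frac{\frac{31}{8} + E}{7} = - \frac{31}{56} - \frac{E}{7}$)
$K{\left(s \right)} = -6 + s^{2} + s \left(- \frac{31}{56} - \frac{s}{7}\right)$ ($K{\left(s \right)} = \left(s^{2} + \left(- \frac{31}{56} - \frac{s}{7}\right) s\right) - 6 = \left(s^{2} + s \left(- \frac{31}{56} - \frac{s}{7}\right)\right) - 6 = -6 + s^{2} + s \left(- \frac{31}{56} - \frac{s}{7}\right)$)
$z = \frac{23228}{7}$ ($z = 14 + 2 \cdot 10 \left(-6 - \frac{31 \left(2 - 3\right)}{56} + \frac{6 \left(2 - 3\right)^{2}}{7}\right) \left(-36\right) = 14 + 2 \cdot 10 \left(-6 - - \frac{31}{56} + \frac{6 \left(-1\right)^{2}}{7}\right) \left(-36\right) = 14 + 2 \cdot 10 \left(-6 + \frac{31}{56} + \frac{6}{7} \cdot 1\right) \left(-36\right) = 14 + 2 \cdot 10 \left(-6 + \frac{31}{56} + \frac{6}{7}\right) \left(-36\right) = 14 + 2 \cdot 10 \left(- \frac{257}{56}\right) \left(-36\right) = 14 + 2 \left(\left(- \frac{1285}{28}\right) \left(-36\right)\right) = 14 + 2 \cdot \frac{11565}{7} = 14 + \frac{23130}{7} = \frac{23228}{7} \approx 3318.3$)
$- z = \left(-1\right) \frac{23228}{7} = - \frac{23228}{7}$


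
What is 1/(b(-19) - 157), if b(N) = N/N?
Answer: -1/156 ≈ -0.0064103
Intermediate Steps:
b(N) = 1
1/(b(-19) - 157) = 1/(1 - 157) = 1/(-156) = -1/156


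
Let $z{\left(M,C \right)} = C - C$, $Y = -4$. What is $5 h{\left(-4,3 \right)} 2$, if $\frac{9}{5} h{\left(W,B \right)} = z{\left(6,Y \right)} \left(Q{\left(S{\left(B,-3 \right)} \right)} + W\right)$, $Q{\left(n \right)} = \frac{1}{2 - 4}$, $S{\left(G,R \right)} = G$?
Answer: $0$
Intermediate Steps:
$Q{\left(n \right)} = - \frac{1}{2}$ ($Q{\left(n \right)} = \frac{1}{-2} = - \frac{1}{2}$)
$z{\left(M,C \right)} = 0$
$h{\left(W,B \right)} = 0$ ($h{\left(W,B \right)} = \frac{5 \cdot 0 \left(- \frac{1}{2} + W\right)}{9} = \frac{5}{9} \cdot 0 = 0$)
$5 h{\left(-4,3 \right)} 2 = 5 \cdot 0 \cdot 2 = 0 \cdot 2 = 0$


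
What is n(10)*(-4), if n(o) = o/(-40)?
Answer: 1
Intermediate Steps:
n(o) = -o/40 (n(o) = o*(-1/40) = -o/40)
n(10)*(-4) = -1/40*10*(-4) = -1/4*(-4) = 1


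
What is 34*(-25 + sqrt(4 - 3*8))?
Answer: -850 + 68*I*sqrt(5) ≈ -850.0 + 152.05*I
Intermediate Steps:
34*(-25 + sqrt(4 - 3*8)) = 34*(-25 + sqrt(4 - 24)) = 34*(-25 + sqrt(-20)) = 34*(-25 + 2*I*sqrt(5)) = -850 + 68*I*sqrt(5)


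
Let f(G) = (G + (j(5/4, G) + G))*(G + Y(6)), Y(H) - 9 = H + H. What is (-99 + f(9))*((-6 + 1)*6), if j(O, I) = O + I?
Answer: -22455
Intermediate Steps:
j(O, I) = I + O
Y(H) = 9 + 2*H (Y(H) = 9 + (H + H) = 9 + 2*H)
f(G) = (21 + G)*(5/4 + 3*G) (f(G) = (G + ((G + 5/4) + G))*(G + (9 + 2*6)) = (G + ((G + 5*(¼)) + G))*(G + (9 + 12)) = (G + ((G + 5/4) + G))*(G + 21) = (G + ((5/4 + G) + G))*(21 + G) = (G + (5/4 + 2*G))*(21 + G) = (5/4 + 3*G)*(21 + G) = (21 + G)*(5/4 + 3*G))
(-99 + f(9))*((-6 + 1)*6) = (-99 + (105/4 + 3*9² + (257/4)*9))*((-6 + 1)*6) = (-99 + (105/4 + 3*81 + 2313/4))*(-5*6) = (-99 + (105/4 + 243 + 2313/4))*(-30) = (-99 + 1695/2)*(-30) = (1497/2)*(-30) = -22455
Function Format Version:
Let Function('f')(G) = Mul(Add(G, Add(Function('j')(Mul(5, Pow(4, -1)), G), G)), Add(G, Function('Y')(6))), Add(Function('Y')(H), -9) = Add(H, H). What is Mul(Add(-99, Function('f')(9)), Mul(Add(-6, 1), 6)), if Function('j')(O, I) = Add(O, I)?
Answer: -22455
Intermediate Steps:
Function('j')(O, I) = Add(I, O)
Function('Y')(H) = Add(9, Mul(2, H)) (Function('Y')(H) = Add(9, Add(H, H)) = Add(9, Mul(2, H)))
Function('f')(G) = Mul(Add(21, G), Add(Rational(5, 4), Mul(3, G))) (Function('f')(G) = Mul(Add(G, Add(Add(G, Mul(5, Pow(4, -1))), G)), Add(G, Add(9, Mul(2, 6)))) = Mul(Add(G, Add(Add(G, Mul(5, Rational(1, 4))), G)), Add(G, Add(9, 12))) = Mul(Add(G, Add(Add(G, Rational(5, 4)), G)), Add(G, 21)) = Mul(Add(G, Add(Add(Rational(5, 4), G), G)), Add(21, G)) = Mul(Add(G, Add(Rational(5, 4), Mul(2, G))), Add(21, G)) = Mul(Add(Rational(5, 4), Mul(3, G)), Add(21, G)) = Mul(Add(21, G), Add(Rational(5, 4), Mul(3, G))))
Mul(Add(-99, Function('f')(9)), Mul(Add(-6, 1), 6)) = Mul(Add(-99, Add(Rational(105, 4), Mul(3, Pow(9, 2)), Mul(Rational(257, 4), 9))), Mul(Add(-6, 1), 6)) = Mul(Add(-99, Add(Rational(105, 4), Mul(3, 81), Rational(2313, 4))), Mul(-5, 6)) = Mul(Add(-99, Add(Rational(105, 4), 243, Rational(2313, 4))), -30) = Mul(Add(-99, Rational(1695, 2)), -30) = Mul(Rational(1497, 2), -30) = -22455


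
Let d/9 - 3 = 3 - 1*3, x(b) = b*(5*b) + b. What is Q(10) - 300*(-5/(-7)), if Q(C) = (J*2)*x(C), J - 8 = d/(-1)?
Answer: -137160/7 ≈ -19594.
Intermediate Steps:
x(b) = b + 5*b² (x(b) = 5*b² + b = b + 5*b²)
d = 27 (d = 27 + 9*(3 - 1*3) = 27 + 9*(3 - 3) = 27 + 9*0 = 27 + 0 = 27)
J = -19 (J = 8 + 27/(-1) = 8 + 27*(-1) = 8 - 27 = -19)
Q(C) = -38*C*(1 + 5*C) (Q(C) = (-19*2)*(C*(1 + 5*C)) = -38*C*(1 + 5*C))
Q(10) - 300*(-5/(-7)) = -38*10*(1 + 5*10) - 300*(-5/(-7)) = -38*10*(1 + 50) - 300*(-5*(-⅐)) = -38*10*51 - 300*5/7 = -19380 - 1*1500/7 = -19380 - 1500/7 = -137160/7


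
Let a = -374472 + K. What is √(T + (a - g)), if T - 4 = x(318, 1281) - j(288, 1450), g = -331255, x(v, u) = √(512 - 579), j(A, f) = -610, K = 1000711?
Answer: √(958108 + I*√67) ≈ 978.83 + 0.004*I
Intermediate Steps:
a = 626239 (a = -374472 + 1000711 = 626239)
x(v, u) = I*√67 (x(v, u) = √(-67) = I*√67)
T = 614 + I*√67 (T = 4 + (I*√67 - 1*(-610)) = 4 + (I*√67 + 610) = 4 + (610 + I*√67) = 614 + I*√67 ≈ 614.0 + 8.1853*I)
√(T + (a - g)) = √((614 + I*√67) + (626239 - 1*(-331255))) = √((614 + I*√67) + (626239 + 331255)) = √((614 + I*√67) + 957494) = √(958108 + I*√67)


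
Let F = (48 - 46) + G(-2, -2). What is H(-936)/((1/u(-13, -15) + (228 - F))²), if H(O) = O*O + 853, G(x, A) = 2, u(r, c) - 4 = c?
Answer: 106110829/6066369 ≈ 17.492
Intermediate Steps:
u(r, c) = 4 + c
H(O) = 853 + O² (H(O) = O² + 853 = 853 + O²)
F = 4 (F = (48 - 46) + 2 = 2 + 2 = 4)
H(-936)/((1/u(-13, -15) + (228 - F))²) = (853 + (-936)²)/((1/(4 - 15) + (228 - 1*4))²) = (853 + 876096)/((1/(-11) + (228 - 4))²) = 876949/((-1/11 + 224)²) = 876949/((2463/11)²) = 876949/(6066369/121) = 876949*(121/6066369) = 106110829/6066369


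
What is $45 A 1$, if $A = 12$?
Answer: $540$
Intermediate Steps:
$45 A 1 = 45 \cdot 12 \cdot 1 = 540 \cdot 1 = 540$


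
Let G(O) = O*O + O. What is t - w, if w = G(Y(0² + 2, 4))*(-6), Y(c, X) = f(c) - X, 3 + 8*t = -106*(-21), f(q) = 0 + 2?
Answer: 2319/8 ≈ 289.88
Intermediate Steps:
f(q) = 2
t = 2223/8 (t = -3/8 + (-106*(-21))/8 = -3/8 + (⅛)*2226 = -3/8 + 1113/4 = 2223/8 ≈ 277.88)
Y(c, X) = 2 - X
G(O) = O + O² (G(O) = O² + O = O + O²)
w = -12 (w = ((2 - 1*4)*(1 + (2 - 1*4)))*(-6) = ((2 - 4)*(1 + (2 - 4)))*(-6) = -2*(1 - 2)*(-6) = -2*(-1)*(-6) = 2*(-6) = -12)
t - w = 2223/8 - 1*(-12) = 2223/8 + 12 = 2319/8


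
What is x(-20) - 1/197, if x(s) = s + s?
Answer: -7881/197 ≈ -40.005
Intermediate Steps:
x(s) = 2*s
x(-20) - 1/197 = 2*(-20) - 1/197 = -40 - 1*1/197 = -40 - 1/197 = -7881/197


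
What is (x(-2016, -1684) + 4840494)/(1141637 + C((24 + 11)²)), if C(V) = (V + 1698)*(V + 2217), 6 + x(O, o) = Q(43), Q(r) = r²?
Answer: 4842337/11202603 ≈ 0.43225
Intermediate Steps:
x(O, o) = 1843 (x(O, o) = -6 + 43² = -6 + 1849 = 1843)
C(V) = (1698 + V)*(2217 + V)
(x(-2016, -1684) + 4840494)/(1141637 + C((24 + 11)²)) = (1843 + 4840494)/(1141637 + (3764466 + ((24 + 11)²)² + 3915*(24 + 11)²)) = 4842337/(1141637 + (3764466 + (35²)² + 3915*35²)) = 4842337/(1141637 + (3764466 + 1225² + 3915*1225)) = 4842337/(1141637 + (3764466 + 1500625 + 4795875)) = 4842337/(1141637 + 10060966) = 4842337/11202603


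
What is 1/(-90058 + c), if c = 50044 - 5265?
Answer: -1/45279 ≈ -2.2085e-5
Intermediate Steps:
c = 44779
1/(-90058 + c) = 1/(-90058 + 44779) = 1/(-45279) = -1/45279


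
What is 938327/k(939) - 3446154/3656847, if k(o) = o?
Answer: 1142694112121/1144593111 ≈ 998.34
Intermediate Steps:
938327/k(939) - 3446154/3656847 = 938327/939 - 3446154/3656847 = 938327*(1/939) - 3446154*1/3656847 = 938327/939 - 1148718/1218949 = 1142694112121/1144593111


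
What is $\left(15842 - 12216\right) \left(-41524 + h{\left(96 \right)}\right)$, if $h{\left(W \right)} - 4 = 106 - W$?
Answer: $-150515260$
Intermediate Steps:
$h{\left(W \right)} = 110 - W$ ($h{\left(W \right)} = 4 - \left(-106 + W\right) = 110 - W$)
$\left(15842 - 12216\right) \left(-41524 + h{\left(96 \right)}\right) = \left(15842 - 12216\right) \left(-41524 + \left(110 - 96\right)\right) = 3626 \left(-41524 + \left(110 - 96\right)\right) = 3626 \left(-41524 + 14\right) = 3626 \left(-41510\right) = -150515260$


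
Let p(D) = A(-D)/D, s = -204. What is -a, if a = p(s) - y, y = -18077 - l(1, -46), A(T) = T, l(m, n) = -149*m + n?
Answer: -17881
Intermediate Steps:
l(m, n) = n - 149*m
p(D) = -1 (p(D) = (-D)/D = -1)
y = -17882 (y = -18077 - (-46 - 149*1) = -18077 - (-46 - 149) = -18077 - 1*(-195) = -18077 + 195 = -17882)
a = 17881 (a = -1 - 1*(-17882) = -1 + 17882 = 17881)
-a = -1*17881 = -17881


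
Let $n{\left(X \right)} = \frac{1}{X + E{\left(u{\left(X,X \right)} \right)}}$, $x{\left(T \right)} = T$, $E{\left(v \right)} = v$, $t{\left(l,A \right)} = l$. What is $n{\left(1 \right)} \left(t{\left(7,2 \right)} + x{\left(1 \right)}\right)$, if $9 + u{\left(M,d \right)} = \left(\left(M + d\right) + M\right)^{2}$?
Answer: $8$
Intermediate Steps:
$u{\left(M,d \right)} = -9 + \left(d + 2 M\right)^{2}$ ($u{\left(M,d \right)} = -9 + \left(\left(M + d\right) + M\right)^{2} = -9 + \left(d + 2 M\right)^{2}$)
$n{\left(X \right)} = \frac{1}{-9 + X + 9 X^{2}}$ ($n{\left(X \right)} = \frac{1}{X + \left(-9 + \left(X + 2 X\right)^{2}\right)} = \frac{1}{X + \left(-9 + \left(3 X\right)^{2}\right)} = \frac{1}{X + \left(-9 + 9 X^{2}\right)} = \frac{1}{-9 + X + 9 X^{2}}$)
$n{\left(1 \right)} \left(t{\left(7,2 \right)} + x{\left(1 \right)}\right) = \frac{7 + 1}{-9 + 1 + 9 \cdot 1^{2}} = \frac{1}{-9 + 1 + 9 \cdot 1} \cdot 8 = \frac{1}{-9 + 1 + 9} \cdot 8 = 1^{-1} \cdot 8 = 1 \cdot 8 = 8$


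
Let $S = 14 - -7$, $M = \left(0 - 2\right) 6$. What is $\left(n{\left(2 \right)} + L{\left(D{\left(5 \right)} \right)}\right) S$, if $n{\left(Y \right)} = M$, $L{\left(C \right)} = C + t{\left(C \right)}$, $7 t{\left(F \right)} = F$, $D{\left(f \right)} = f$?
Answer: $-132$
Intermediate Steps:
$t{\left(F \right)} = \frac{F}{7}$
$M = -12$ ($M = \left(-2\right) 6 = -12$)
$L{\left(C \right)} = \frac{8 C}{7}$ ($L{\left(C \right)} = C + \frac{C}{7} = \frac{8 C}{7}$)
$n{\left(Y \right)} = -12$
$S = 21$ ($S = 14 + \left(-1 + 8\right) = 14 + 7 = 21$)
$\left(n{\left(2 \right)} + L{\left(D{\left(5 \right)} \right)}\right) S = \left(-12 + \frac{8}{7} \cdot 5\right) 21 = \left(-12 + \frac{40}{7}\right) 21 = \left(- \frac{44}{7}\right) 21 = -132$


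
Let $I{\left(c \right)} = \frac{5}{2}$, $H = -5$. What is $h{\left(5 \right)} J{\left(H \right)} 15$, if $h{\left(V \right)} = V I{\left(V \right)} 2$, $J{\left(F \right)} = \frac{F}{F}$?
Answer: $375$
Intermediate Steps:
$J{\left(F \right)} = 1$
$I{\left(c \right)} = \frac{5}{2}$ ($I{\left(c \right)} = 5 \cdot \frac{1}{2} = \frac{5}{2}$)
$h{\left(V \right)} = 5 V$ ($h{\left(V \right)} = V \frac{5}{2} \cdot 2 = \frac{5 V}{2} \cdot 2 = 5 V$)
$h{\left(5 \right)} J{\left(H \right)} 15 = 5 \cdot 5 \cdot 1 \cdot 15 = 25 \cdot 1 \cdot 15 = 25 \cdot 15 = 375$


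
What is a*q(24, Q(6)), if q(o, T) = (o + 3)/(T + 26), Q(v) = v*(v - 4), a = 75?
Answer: 2025/38 ≈ 53.289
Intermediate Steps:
Q(v) = v*(-4 + v)
q(o, T) = (3 + o)/(26 + T)
a*q(24, Q(6)) = 75*((3 + 24)/(26 + 6*(-4 + 6))) = 75*(27/(26 + 6*2)) = 75*(27/(26 + 12)) = 75*(27/38) = 2025/38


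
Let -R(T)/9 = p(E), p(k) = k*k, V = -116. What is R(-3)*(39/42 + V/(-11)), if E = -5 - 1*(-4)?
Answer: -15903/154 ≈ -103.27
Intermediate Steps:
E = -1 (E = -5 + 4 = -1)
p(k) = k²
R(T) = -9 (R(T) = -9*(-1)² = -9*1 = -9)
R(-3)*(39/42 + V/(-11)) = -9*(39/42 - 116/(-11)) = -9*(39*(1/42) - 116*(-1/11)) = -9*(13/14 + 116/11) = -9*1767/154 = -15903/154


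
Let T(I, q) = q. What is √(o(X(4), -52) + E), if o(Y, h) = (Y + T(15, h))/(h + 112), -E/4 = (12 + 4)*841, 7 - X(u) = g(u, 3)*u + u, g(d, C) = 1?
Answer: I*√48442395/30 ≈ 232.0*I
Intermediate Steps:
X(u) = 7 - 2*u (X(u) = 7 - (1*u + u) = 7 - (u + u) = 7 - 2*u)
E = -53824 (E = -4*(12 + 4)*841 = -64*841 = -4*13456 = -53824)
o(Y, h) = (Y + h)/(112 + h) (o(Y, h) = (Y + h)/(h + 112) = (Y + h)/(112 + h))
√(o(X(4), -52) + E) = √(((7 - 2*4) - 52)/(112 - 52) - 53824) = √(((7 - 8) - 52)/60 - 53824) = √((-1 - 52)/60 - 53824) = √((1/60)*(-53) - 53824) = √(-53/60 - 53824) = √(-3229493/60) = I*√48442395/30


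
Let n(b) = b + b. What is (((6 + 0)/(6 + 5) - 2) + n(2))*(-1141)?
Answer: -31948/11 ≈ -2904.4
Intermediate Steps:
n(b) = 2*b
(((6 + 0)/(6 + 5) - 2) + n(2))*(-1141) = (((6 + 0)/(6 + 5) - 2) + 2*2)*(-1141) = ((6/11 - 2) + 4)*(-1141) = (-16/11 + 4)*(-1141) = (28/11)*(-1141) = -31948/11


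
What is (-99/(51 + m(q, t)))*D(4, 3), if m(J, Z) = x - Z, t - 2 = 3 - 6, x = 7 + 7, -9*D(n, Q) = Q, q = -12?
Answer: ½ ≈ 0.50000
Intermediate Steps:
D(n, Q) = -Q/9
x = 14
t = -1 (t = 2 + (3 - 6) = 2 - 3 = -1)
m(J, Z) = 14 - Z
(-99/(51 + m(q, t)))*D(4, 3) = (-99/(51 + (14 - 1*(-1))))*(-⅑*3) = -99/(51 + (14 + 1))*(-⅓) = -99/(51 + 15)*(-⅓) = -99/66*(-⅓) = -99*1/66*(-⅓) = -3/2*(-⅓) = ½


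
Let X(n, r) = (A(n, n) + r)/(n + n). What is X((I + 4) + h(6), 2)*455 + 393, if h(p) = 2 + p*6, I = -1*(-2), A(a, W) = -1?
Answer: 35039/88 ≈ 398.17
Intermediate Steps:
I = 2
h(p) = 2 + 6*p
X(n, r) = (-1 + r)/(2*n) (X(n, r) = (-1 + r)/(n + n) = (-1 + r)/((2*n)) = (-1 + r)*(1/(2*n)) = (-1 + r)/(2*n))
X((I + 4) + h(6), 2)*455 + 393 = ((-1 + 2)/(2*((2 + 4) + (2 + 6*6))))*455 + 393 = ((½)*1/(6 + (2 + 36)))*455 + 393 = ((½)*1/(6 + 38))*455 + 393 = ((½)*1/44)*455 + 393 = ((½)*(1/44)*1)*455 + 393 = (1/88)*455 + 393 = 455/88 + 393 = 35039/88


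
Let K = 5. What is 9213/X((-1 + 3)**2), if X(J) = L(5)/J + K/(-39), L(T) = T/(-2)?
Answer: -2874456/235 ≈ -12232.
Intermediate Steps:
L(T) = -T/2 (L(T) = T*(-1/2) = -T/2)
X(J) = -5/39 - 5/(2*J) (X(J) = (-1/2*5)/J + 5/(-39) = -5/(2*J) + 5*(-1/39) = -5/(2*J) - 5/39 = -5/39 - 5/(2*J))
9213/X((-1 + 3)**2) = 9213/((5*(-39 - 2*(-1 + 3)**2)/(78*((-1 + 3)**2)))) = 9213/((5*(-39 - 2*2**2)/(78*(2**2)))) = 9213/(((5/78)*(-39 - 2*4)/4)) = 9213/(((5/78)*(1/4)*(-39 - 8))) = 9213/(((5/78)*(1/4)*(-47))) = 9213/(-235/312) = 9213*(-312/235) = -2874456/235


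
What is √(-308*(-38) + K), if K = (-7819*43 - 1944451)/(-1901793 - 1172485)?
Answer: √7432389360210/25199 ≈ 108.19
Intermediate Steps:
K = 18694/25199 (K = (-336217 - 1944451)/(-3074278) = -2280668*(-1/3074278) = 18694/25199 ≈ 0.74185)
√(-308*(-38) + K) = √(-308*(-38) + 18694/25199) = √(11704 + 18694/25199) = √(294947790/25199) = √7432389360210/25199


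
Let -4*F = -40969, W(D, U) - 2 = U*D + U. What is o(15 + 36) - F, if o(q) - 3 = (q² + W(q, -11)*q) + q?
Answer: -146629/4 ≈ -36657.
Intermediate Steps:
W(D, U) = 2 + U + D*U (W(D, U) = 2 + (U*D + U) = 2 + (D*U + U) = 2 + (U + D*U) = 2 + U + D*U)
F = 40969/4 (F = -¼*(-40969) = 40969/4 ≈ 10242.)
o(q) = 3 + q + q² + q*(-9 - 11*q) (o(q) = 3 + ((q² + (2 - 11 + q*(-11))*q) + q) = 3 + ((q² + (2 - 11 - 11*q)*q) + q) = 3 + ((q² + (-9 - 11*q)*q) + q) = 3 + ((q² + q*(-9 - 11*q)) + q) = 3 + (q + q² + q*(-9 - 11*q)) = 3 + q + q² + q*(-9 - 11*q))
o(15 + 36) - F = (3 - 10*(15 + 36)² - 8*(15 + 36)) - 1*40969/4 = (3 - 10*51² - 8*51) - 40969/4 = (3 - 10*2601 - 408) - 40969/4 = (3 - 26010 - 408) - 40969/4 = -26415 - 40969/4 = -146629/4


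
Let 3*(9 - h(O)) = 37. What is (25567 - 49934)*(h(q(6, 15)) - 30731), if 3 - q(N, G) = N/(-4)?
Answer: 2246710501/3 ≈ 7.4890e+8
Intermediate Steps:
q(N, G) = 3 + N/4 (q(N, G) = 3 - N/(-4) = 3 - N*(-1)/4 = 3 - (-1)*N/4 = 3 + N/4)
h(O) = -10/3 (h(O) = 9 - ⅓*37 = 9 - 37/3 = -10/3)
(25567 - 49934)*(h(q(6, 15)) - 30731) = (25567 - 49934)*(-10/3 - 30731) = -24367*(-92203/3) = 2246710501/3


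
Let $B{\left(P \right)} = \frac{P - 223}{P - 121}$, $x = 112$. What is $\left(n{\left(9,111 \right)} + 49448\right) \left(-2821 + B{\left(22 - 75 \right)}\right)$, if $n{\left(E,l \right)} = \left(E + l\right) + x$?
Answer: $- \frac{4061985840}{29} \approx -1.4007 \cdot 10^{8}$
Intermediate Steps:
$n{\left(E,l \right)} = 112 + E + l$ ($n{\left(E,l \right)} = \left(E + l\right) + 112 = 112 + E + l$)
$B{\left(P \right)} = \frac{-223 + P}{-121 + P}$
$\left(n{\left(9,111 \right)} + 49448\right) \left(-2821 + B{\left(22 - 75 \right)}\right) = \left(\left(112 + 9 + 111\right) + 49448\right) \left(-2821 + \frac{-223 + \left(22 - 75\right)}{-121 + \left(22 - 75\right)}\right) = \left(232 + 49448\right) \left(-2821 + \frac{-223 - 53}{-121 - 53}\right) = 49680 \left(-2821 + \frac{1}{-174} \left(-276\right)\right) = 49680 \left(-2821 - - \frac{46}{29}\right) = 49680 \left(-2821 + \frac{46}{29}\right) = 49680 \left(- \frac{81763}{29}\right) = - \frac{4061985840}{29}$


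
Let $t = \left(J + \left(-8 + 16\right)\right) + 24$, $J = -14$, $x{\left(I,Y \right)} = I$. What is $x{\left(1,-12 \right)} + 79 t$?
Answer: $1423$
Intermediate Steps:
$t = 18$ ($t = \left(-14 + \left(-8 + 16\right)\right) + 24 = \left(-14 + 8\right) + 24 = -6 + 24 = 18$)
$x{\left(1,-12 \right)} + 79 t = 1 + 79 \cdot 18 = 1 + 1422 = 1423$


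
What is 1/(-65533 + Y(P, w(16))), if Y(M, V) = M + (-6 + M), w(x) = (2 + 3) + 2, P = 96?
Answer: -1/65347 ≈ -1.5303e-5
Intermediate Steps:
w(x) = 7 (w(x) = 5 + 2 = 7)
Y(M, V) = -6 + 2*M
1/(-65533 + Y(P, w(16))) = 1/(-65533 + (-6 + 2*96)) = 1/(-65533 + (-6 + 192)) = 1/(-65533 + 186) = 1/(-65347) = -1/65347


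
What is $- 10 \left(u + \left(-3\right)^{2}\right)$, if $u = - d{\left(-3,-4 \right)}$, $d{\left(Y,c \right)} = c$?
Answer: $-130$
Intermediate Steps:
$u = 4$ ($u = \left(-1\right) \left(-4\right) = 4$)
$- 10 \left(u + \left(-3\right)^{2}\right) = - 10 \left(4 + \left(-3\right)^{2}\right) = - 10 \left(4 + 9\right) = \left(-10\right) 13 = -130$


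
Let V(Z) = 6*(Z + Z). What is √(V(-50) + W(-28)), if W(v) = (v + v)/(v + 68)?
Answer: I*√15035/5 ≈ 24.523*I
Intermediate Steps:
W(v) = 2*v/(68 + v) (W(v) = (2*v)/(68 + v) = 2*v/(68 + v))
V(Z) = 12*Z (V(Z) = 6*(2*Z) = 12*Z)
√(V(-50) + W(-28)) = √(12*(-50) + 2*(-28)/(68 - 28)) = √(-600 + 2*(-28)/40) = √(-600 + 2*(-28)*(1/40)) = √(-600 - 7/5) = √(-3007/5) = I*√15035/5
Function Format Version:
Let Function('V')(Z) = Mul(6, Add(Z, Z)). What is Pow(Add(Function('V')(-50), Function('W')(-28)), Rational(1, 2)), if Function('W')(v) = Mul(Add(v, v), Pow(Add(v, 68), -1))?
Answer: Mul(Rational(1, 5), I, Pow(15035, Rational(1, 2))) ≈ Mul(24.523, I)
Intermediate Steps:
Function('W')(v) = Mul(2, v, Pow(Add(68, v), -1)) (Function('W')(v) = Mul(Mul(2, v), Pow(Add(68, v), -1)) = Mul(2, v, Pow(Add(68, v), -1)))
Function('V')(Z) = Mul(12, Z) (Function('V')(Z) = Mul(6, Mul(2, Z)) = Mul(12, Z))
Pow(Add(Function('V')(-50), Function('W')(-28)), Rational(1, 2)) = Pow(Add(Mul(12, -50), Mul(2, -28, Pow(Add(68, -28), -1))), Rational(1, 2)) = Pow(Add(-600, Mul(2, -28, Pow(40, -1))), Rational(1, 2)) = Pow(Add(-600, Mul(2, -28, Rational(1, 40))), Rational(1, 2)) = Pow(Add(-600, Rational(-7, 5)), Rational(1, 2)) = Pow(Rational(-3007, 5), Rational(1, 2)) = Mul(Rational(1, 5), I, Pow(15035, Rational(1, 2)))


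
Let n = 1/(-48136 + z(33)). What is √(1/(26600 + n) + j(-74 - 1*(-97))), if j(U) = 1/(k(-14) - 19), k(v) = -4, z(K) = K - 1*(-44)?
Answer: I*√37554751111924567434/29402496177 ≈ 0.20842*I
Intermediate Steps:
z(K) = 44 + K (z(K) = K + 44 = 44 + K)
j(U) = -1/23 (j(U) = 1/(-4 - 19) = 1/(-23) = -1/23)
n = -1/48059 (n = 1/(-48136 + (44 + 33)) = 1/(-48136 + 77) = 1/(-48059) = -1/48059 ≈ -2.0808e-5)
√(1/(26600 + n) + j(-74 - 1*(-97))) = √(1/(26600 - 1/48059) - 1/23) = √(1/(1278369399/48059) - 1/23) = √(48059/1278369399 - 1/23) = √(-1277264042/29402496177) = I*√37554751111924567434/29402496177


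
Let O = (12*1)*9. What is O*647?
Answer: 69876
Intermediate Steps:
O = 108 (O = 12*9 = 108)
O*647 = 108*647 = 69876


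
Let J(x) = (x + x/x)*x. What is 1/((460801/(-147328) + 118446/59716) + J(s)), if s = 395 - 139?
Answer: 2199459712/144704336676847 ≈ 1.5200e-5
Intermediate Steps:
s = 256
J(x) = x*(1 + x) (J(x) = (x + 1)*x = (1 + x)*x = x*(1 + x))
1/((460801/(-147328) + 118446/59716) + J(s)) = 1/((460801/(-147328) + 118446/59716) + 256*(1 + 256)) = 1/((460801*(-1/147328) + 118446*(1/59716)) + 256*257) = 1/((-460801/147328 + 59223/29858) + 65792) = 1/(-2516695057/2199459712 + 65792) = 1/(144704336676847/2199459712) = 2199459712/144704336676847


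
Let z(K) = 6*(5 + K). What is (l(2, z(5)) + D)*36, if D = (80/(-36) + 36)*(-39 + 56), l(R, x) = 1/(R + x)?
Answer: 640850/31 ≈ 20673.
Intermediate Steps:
z(K) = 30 + 6*K
D = 5168/9 (D = (80*(-1/36) + 36)*17 = (-20/9 + 36)*17 = (304/9)*17 = 5168/9 ≈ 574.22)
(l(2, z(5)) + D)*36 = (1/(2 + (30 + 6*5)) + 5168/9)*36 = (1/(2 + (30 + 30)) + 5168/9)*36 = (1/(2 + 60) + 5168/9)*36 = (1/62 + 5168/9)*36 = (320425/558)*36 = 640850/31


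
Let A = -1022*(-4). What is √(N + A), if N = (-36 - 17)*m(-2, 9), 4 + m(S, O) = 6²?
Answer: 2*√598 ≈ 48.908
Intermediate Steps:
A = 4088
m(S, O) = 32 (m(S, O) = -4 + 6² = -4 + 36 = 32)
N = -1696 (N = (-36 - 17)*32 = -53*32 = -1696)
√(N + A) = √(-1696 + 4088) = √2392 = 2*√598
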